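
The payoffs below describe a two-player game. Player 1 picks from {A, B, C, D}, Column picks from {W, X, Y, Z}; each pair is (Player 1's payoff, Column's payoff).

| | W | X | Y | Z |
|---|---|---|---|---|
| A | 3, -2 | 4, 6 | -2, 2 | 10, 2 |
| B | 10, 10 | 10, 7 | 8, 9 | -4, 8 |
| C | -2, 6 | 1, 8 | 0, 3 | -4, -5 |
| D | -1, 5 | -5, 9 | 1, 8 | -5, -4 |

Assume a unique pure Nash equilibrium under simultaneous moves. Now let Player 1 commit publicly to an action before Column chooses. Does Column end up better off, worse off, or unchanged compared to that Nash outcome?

unchanged

Backward induction with Player 1 moving first.
- A → Column plays X (best of -2, 6, 2, 2); Player 1 gets 4.
- B → Column plays W (best of 10, 7, 9, 8); Player 1 gets 10.
- C → Column plays X (best of 6, 8, 3, -5); Player 1 gets 1.
- D → Column plays X (best of 5, 9, 8, -4); Player 1 gets -5.
Player 1's induced payoffs are 4, 10, 1, -5, so Player 1 commits to B. Subgame-perfect outcome: (B, W) with payoffs (10, 10).
For the simultaneous game, intersect best replies.
Player 1's best replies: W→B; X→B; Y→B; Z→A.
Column's best replies: A→X; B→W; C→X; D→X.
Only (B, W) has each player best-responding; Nash payoffs (10, 10).
Column earns 10 sequentially versus 10 at the Nash outcome: unchanged.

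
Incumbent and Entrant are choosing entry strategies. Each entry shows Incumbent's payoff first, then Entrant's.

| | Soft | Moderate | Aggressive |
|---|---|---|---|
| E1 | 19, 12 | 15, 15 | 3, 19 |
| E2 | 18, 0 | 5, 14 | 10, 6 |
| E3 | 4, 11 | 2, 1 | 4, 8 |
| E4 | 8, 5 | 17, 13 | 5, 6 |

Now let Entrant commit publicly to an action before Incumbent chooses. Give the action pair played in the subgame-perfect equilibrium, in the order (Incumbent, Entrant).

(E4, Moderate)

Incumbent best-responds to each possible Entrant move:
- Soft: Incumbent compares 19, 18, 4, 8 and picks E1; Entrant would get 12.
- Moderate: Incumbent compares 15, 5, 2, 17 and picks E4; Entrant would get 13.
- Aggressive: Incumbent compares 3, 10, 4, 5 and picks E2; Entrant would get 6.
Maximizing over 12, 13, 6, Entrant chooses Moderate. Subgame-perfect outcome: (E4, Moderate) with payoffs (17, 13).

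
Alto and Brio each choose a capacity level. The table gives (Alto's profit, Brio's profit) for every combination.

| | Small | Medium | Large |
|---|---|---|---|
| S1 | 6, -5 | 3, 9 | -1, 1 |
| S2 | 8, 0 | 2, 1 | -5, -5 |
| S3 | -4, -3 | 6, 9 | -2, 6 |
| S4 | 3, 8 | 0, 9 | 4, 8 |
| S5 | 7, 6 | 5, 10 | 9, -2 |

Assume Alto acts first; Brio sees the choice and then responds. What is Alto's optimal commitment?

Backward induction with Alto moving first.
- S1: Brio compares -5, 9, 1 and picks Medium; Alto would get 3.
- S2: Brio compares 0, 1, -5 and picks Medium; Alto would get 2.
- S3: Brio compares -3, 9, 6 and picks Medium; Alto would get 6.
- S4: Brio compares 8, 9, 8 and picks Medium; Alto would get 0.
- S5: Brio compares 6, 10, -2 and picks Medium; Alto would get 5.
Maximizing over 3, 2, 6, 0, 5, Alto chooses S3. Subgame-perfect outcome: (S3, Medium) with payoffs (6, 9).

S3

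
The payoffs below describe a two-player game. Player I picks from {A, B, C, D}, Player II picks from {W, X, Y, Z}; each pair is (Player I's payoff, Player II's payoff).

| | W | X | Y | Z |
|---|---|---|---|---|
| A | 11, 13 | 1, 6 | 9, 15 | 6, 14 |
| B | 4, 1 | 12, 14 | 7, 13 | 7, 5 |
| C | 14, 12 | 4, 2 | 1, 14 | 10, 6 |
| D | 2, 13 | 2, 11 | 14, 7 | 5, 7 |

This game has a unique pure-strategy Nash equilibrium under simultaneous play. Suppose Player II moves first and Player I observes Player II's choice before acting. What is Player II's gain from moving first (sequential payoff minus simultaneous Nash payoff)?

Solve by backward induction (Player II leads).
- W: Player I compares 11, 4, 14, 2 and picks C; Player II would get 12.
- X: Player I compares 1, 12, 4, 2 and picks B; Player II would get 14.
- Y: Player I compares 9, 7, 1, 14 and picks D; Player II would get 7.
- Z: Player I compares 6, 7, 10, 5 and picks C; Player II would get 6.
Maximizing over 12, 14, 7, 6, Player II chooses X. Subgame-perfect outcome: (B, X) with payoffs (12, 14).
Under simultaneous play:
Player I's best replies: W→C; X→B; Y→D; Z→C.
Player II's best replies: A→Y; B→X; C→Y; D→W.
Only (B, X) has each player best-responding; Nash payoffs (12, 14).
Player II's commitment gain: 14 − 14 = 0.

0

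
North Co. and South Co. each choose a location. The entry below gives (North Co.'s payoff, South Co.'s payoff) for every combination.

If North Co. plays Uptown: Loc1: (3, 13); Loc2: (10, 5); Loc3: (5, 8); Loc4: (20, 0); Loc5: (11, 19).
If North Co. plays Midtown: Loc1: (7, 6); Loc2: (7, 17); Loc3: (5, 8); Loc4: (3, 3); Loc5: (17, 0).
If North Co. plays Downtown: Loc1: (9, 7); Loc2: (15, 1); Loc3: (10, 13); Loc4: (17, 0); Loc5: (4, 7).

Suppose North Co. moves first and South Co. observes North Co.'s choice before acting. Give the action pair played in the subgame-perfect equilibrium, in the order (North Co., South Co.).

South Co. best-responds to each possible North Co. move:
- Uptown: BR = Loc5, leader payoff 11.
- Midtown: BR = Loc2, leader payoff 7.
- Downtown: BR = Loc3, leader payoff 10.
Among 11, 7, 10, the best is 11 at Uptown. Subgame-perfect outcome: (Uptown, Loc5) with payoffs (11, 19).

(Uptown, Loc5)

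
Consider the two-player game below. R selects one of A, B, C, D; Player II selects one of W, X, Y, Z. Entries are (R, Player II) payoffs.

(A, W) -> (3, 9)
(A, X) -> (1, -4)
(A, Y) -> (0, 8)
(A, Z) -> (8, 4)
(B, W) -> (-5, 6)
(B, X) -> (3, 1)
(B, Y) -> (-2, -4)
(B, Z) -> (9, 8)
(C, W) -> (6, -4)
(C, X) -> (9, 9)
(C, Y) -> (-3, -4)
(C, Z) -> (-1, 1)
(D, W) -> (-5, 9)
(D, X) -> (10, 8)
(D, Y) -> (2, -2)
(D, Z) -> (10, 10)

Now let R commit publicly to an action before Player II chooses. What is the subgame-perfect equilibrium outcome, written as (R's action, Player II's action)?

Solve by backward induction (R leads).
- A → Player II plays W (best of 9, -4, 8, 4); R gets 3.
- B → Player II plays Z (best of 6, 1, -4, 8); R gets 9.
- C → Player II plays X (best of -4, 9, -4, 1); R gets 9.
- D → Player II plays Z (best of 9, 8, -2, 10); R gets 10.
Among 3, 9, 9, 10, the best is 10 at D. Subgame-perfect outcome: (D, Z) with payoffs (10, 10).

(D, Z)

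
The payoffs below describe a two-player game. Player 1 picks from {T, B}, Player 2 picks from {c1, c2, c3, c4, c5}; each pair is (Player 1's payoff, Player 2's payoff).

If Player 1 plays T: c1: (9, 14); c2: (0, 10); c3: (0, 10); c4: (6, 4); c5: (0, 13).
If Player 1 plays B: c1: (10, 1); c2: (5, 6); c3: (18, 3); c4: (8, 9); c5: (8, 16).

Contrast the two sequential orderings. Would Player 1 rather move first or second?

If Player 1 leads: Player 2's best replies are T→c1, B→c5; Player 1's induced payoffs 9, 8; outcome (T, c1), payoffs (9, 14).
If Player 2 leads: Player 1's best replies are c1→B, c2→B, c3→B, c4→B, c5→B; Player 2's induced payoffs 1, 6, 3, 9, 16; outcome (B, c5), payoffs (8, 16).
Player 1 gets 9 moving first and 8 moving second, so Player 1 prefers to move first.

first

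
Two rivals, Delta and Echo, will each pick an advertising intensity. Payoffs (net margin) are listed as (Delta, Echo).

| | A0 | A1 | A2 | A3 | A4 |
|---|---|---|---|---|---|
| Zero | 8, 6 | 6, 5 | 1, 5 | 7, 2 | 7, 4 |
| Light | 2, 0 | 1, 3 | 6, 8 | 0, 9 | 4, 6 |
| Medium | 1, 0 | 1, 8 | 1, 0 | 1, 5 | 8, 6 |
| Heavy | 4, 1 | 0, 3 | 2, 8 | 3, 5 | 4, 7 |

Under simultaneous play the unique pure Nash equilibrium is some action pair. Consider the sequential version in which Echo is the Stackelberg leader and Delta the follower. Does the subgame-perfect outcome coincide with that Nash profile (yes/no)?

no

Delta best-responds to each possible Echo move:
- A0: Delta compares 8, 2, 1, 4 and picks Zero; Echo would get 6.
- A1: Delta compares 6, 1, 1, 0 and picks Zero; Echo would get 5.
- A2: Delta compares 1, 6, 1, 2 and picks Light; Echo would get 8.
- A3: Delta compares 7, 0, 1, 3 and picks Zero; Echo would get 2.
- A4: Delta compares 7, 4, 8, 4 and picks Medium; Echo would get 6.
Maximizing over 6, 5, 8, 2, 6, Echo chooses A2. Subgame-perfect outcome: (Light, A2) with payoffs (6, 8).
Under simultaneous play:
Delta's best replies: A0→Zero; A1→Zero; A2→Light; A3→Zero; A4→Medium.
Echo's best replies: Zero→A0; Light→A3; Medium→A1; Heavy→A2.
The unique mutual best reply is (Zero, A0), giving (8, 6).
Sequential outcome (Light, A2) differs from the Nash profile (Zero, A0).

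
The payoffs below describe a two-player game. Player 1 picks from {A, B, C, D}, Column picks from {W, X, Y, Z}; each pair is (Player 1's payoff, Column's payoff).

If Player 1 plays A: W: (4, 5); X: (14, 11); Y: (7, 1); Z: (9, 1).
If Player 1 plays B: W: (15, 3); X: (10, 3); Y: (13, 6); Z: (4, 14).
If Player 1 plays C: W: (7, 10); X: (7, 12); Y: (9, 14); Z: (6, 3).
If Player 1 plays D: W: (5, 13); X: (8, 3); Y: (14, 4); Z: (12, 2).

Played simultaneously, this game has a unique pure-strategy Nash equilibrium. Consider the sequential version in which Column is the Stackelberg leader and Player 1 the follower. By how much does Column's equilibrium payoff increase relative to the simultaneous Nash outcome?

Player 1 best-responds to each possible Column move:
- W: BR = B, leader payoff 3.
- X: BR = A, leader payoff 11.
- Y: BR = D, leader payoff 4.
- Z: BR = D, leader payoff 2.
Maximizing over 3, 11, 4, 2, Column chooses X. Subgame-perfect outcome: (A, X) with payoffs (14, 11).
Under simultaneous play:
Player 1's best replies: W→B; X→A; Y→D; Z→D.
Column's best replies: A→X; B→Z; C→Y; D→W.
Only (A, X) has each player best-responding; Nash payoffs (14, 11).
Column's commitment gain: 11 − 11 = 0.

0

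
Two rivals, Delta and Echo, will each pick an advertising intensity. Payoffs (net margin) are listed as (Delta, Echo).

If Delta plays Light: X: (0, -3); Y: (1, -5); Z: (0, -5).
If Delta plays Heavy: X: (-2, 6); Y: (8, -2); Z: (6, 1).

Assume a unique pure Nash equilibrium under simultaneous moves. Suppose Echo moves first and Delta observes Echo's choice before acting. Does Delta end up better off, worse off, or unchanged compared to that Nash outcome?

Backward induction with Echo moving first.
- X: Delta compares 0, -2 and picks Light; Echo would get -3.
- Y: Delta compares 1, 8 and picks Heavy; Echo would get -2.
- Z: Delta compares 0, 6 and picks Heavy; Echo would get 1.
Among -3, -2, 1, the best is 1 at Z. Subgame-perfect outcome: (Heavy, Z) with payoffs (6, 1).
For the simultaneous game, intersect best replies.
Delta's best replies: X→Light; Y→Heavy; Z→Heavy.
Echo's best replies: Light→X; Heavy→X.
Only (Light, X) has each player best-responding; Nash payoffs (0, -3).
Delta earns 6 sequentially versus 0 at the Nash outcome: better off.

better off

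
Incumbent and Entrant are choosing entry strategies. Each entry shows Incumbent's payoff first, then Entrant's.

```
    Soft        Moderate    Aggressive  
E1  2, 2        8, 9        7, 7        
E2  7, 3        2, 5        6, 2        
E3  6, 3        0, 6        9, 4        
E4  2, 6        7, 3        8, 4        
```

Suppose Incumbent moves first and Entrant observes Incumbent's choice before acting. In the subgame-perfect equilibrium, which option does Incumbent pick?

Entrant best-responds to each possible Incumbent move:
- E1: Entrant compares 2, 9, 7 and picks Moderate; Incumbent would get 8.
- E2: Entrant compares 3, 5, 2 and picks Moderate; Incumbent would get 2.
- E3: Entrant compares 3, 6, 4 and picks Moderate; Incumbent would get 0.
- E4: Entrant compares 6, 3, 4 and picks Soft; Incumbent would get 2.
Maximizing over 8, 2, 0, 2, Incumbent chooses E1. Subgame-perfect outcome: (E1, Moderate) with payoffs (8, 9).

E1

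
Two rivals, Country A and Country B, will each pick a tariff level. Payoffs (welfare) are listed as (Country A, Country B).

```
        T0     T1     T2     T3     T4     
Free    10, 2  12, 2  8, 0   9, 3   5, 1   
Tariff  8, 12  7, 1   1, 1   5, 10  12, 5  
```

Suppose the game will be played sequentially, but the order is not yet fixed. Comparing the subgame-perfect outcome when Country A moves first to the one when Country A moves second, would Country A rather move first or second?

second

If Country A leads: Country B's best replies are Free→T3, Tariff→T0; Country A's induced payoffs 9, 8; outcome (Free, T3), payoffs (9, 3).
If Country B leads: Country A's best replies are T0→Free, T1→Free, T2→Free, T3→Free, T4→Tariff; Country B's induced payoffs 2, 2, 0, 3, 5; outcome (Tariff, T4), payoffs (12, 5).
Country A gets 9 moving first and 12 moving second, so Country A prefers to move second.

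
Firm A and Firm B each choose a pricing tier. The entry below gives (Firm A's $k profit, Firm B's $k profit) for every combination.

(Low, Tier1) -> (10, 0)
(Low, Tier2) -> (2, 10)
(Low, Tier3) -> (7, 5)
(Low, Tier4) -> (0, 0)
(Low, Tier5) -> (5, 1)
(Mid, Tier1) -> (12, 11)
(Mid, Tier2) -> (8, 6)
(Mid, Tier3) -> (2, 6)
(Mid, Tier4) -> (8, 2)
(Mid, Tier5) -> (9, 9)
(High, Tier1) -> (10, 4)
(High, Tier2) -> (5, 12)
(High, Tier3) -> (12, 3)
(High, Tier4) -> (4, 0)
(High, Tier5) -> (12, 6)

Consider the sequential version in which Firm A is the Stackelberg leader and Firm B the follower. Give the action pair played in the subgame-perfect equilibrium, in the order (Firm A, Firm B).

(Mid, Tier1)

Backward induction with Firm A moving first.
- Low: BR = Tier2, leader payoff 2.
- Mid: BR = Tier1, leader payoff 12.
- High: BR = Tier2, leader payoff 5.
Firm A's induced payoffs are 2, 12, 5, so Firm A commits to Mid. Subgame-perfect outcome: (Mid, Tier1) with payoffs (12, 11).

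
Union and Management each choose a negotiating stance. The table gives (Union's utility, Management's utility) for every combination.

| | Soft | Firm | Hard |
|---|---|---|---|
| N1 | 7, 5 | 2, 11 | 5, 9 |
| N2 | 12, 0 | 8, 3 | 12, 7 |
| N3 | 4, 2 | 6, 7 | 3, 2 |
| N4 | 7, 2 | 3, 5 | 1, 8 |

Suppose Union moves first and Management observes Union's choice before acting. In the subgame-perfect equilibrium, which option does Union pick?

Management best-responds to each possible Union move:
- N1 → Management plays Firm (best of 5, 11, 9); Union gets 2.
- N2 → Management plays Hard (best of 0, 3, 7); Union gets 12.
- N3 → Management plays Firm (best of 2, 7, 2); Union gets 6.
- N4 → Management plays Hard (best of 2, 5, 8); Union gets 1.
Union's induced payoffs are 2, 12, 6, 1, so Union commits to N2. Subgame-perfect outcome: (N2, Hard) with payoffs (12, 7).

N2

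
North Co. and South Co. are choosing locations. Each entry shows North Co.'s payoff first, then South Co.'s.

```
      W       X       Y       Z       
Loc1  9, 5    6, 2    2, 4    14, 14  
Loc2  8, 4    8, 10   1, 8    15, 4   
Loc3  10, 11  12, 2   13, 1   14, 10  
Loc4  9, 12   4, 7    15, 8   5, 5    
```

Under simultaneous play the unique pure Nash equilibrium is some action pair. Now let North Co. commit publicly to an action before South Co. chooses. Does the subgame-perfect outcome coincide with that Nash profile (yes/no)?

no

South Co. best-responds to each possible North Co. move:
- Loc1 → South Co. plays Z (best of 5, 2, 4, 14); North Co. gets 14.
- Loc2 → South Co. plays X (best of 4, 10, 8, 4); North Co. gets 8.
- Loc3 → South Co. plays W (best of 11, 2, 1, 10); North Co. gets 10.
- Loc4 → South Co. plays W (best of 12, 7, 8, 5); North Co. gets 9.
North Co.'s induced payoffs are 14, 8, 10, 9, so North Co. commits to Loc1. Subgame-perfect outcome: (Loc1, Z) with payoffs (14, 14).
For the simultaneous game, intersect best replies.
North Co.'s best replies: W→Loc3; X→Loc3; Y→Loc4; Z→Loc2.
South Co.'s best replies: Loc1→Z; Loc2→X; Loc3→W; Loc4→W.
Only (Loc3, W) has each player best-responding; Nash payoffs (10, 11).
Sequential outcome (Loc1, Z) differs from the Nash profile (Loc3, W).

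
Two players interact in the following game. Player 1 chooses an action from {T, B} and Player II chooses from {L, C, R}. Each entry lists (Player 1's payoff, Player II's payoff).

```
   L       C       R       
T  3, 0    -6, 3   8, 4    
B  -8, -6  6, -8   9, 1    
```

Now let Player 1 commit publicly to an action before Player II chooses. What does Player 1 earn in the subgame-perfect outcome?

Player II best-responds to each possible Player 1 move:
- T → Player II plays R (best of 0, 3, 4); Player 1 gets 8.
- B → Player II plays R (best of -6, -8, 1); Player 1 gets 9.
Player 1's induced payoffs are 8, 9, so Player 1 commits to B. Subgame-perfect outcome: (B, R) with payoffs (9, 1).

9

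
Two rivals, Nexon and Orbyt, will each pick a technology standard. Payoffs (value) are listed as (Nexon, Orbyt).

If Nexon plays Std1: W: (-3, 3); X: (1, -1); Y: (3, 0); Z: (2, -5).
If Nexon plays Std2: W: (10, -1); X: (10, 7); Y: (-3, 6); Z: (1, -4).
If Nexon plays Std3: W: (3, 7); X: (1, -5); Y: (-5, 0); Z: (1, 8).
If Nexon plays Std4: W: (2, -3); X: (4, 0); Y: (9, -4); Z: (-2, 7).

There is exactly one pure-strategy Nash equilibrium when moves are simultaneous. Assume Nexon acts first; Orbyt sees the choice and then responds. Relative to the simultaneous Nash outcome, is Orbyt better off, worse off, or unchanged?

Orbyt best-responds to each possible Nexon move:
- Std1: Orbyt compares 3, -1, 0, -5 and picks W; Nexon would get -3.
- Std2: Orbyt compares -1, 7, 6, -4 and picks X; Nexon would get 10.
- Std3: Orbyt compares 7, -5, 0, 8 and picks Z; Nexon would get 1.
- Std4: Orbyt compares -3, 0, -4, 7 and picks Z; Nexon would get -2.
Maximizing over -3, 10, 1, -2, Nexon chooses Std2. Subgame-perfect outcome: (Std2, X) with payoffs (10, 7).
Now find the simultaneous Nash equilibrium.
Nexon's best replies: W→Std2; X→Std2; Y→Std4; Z→Std1.
Orbyt's best replies: Std1→W; Std2→X; Std3→Z; Std4→Z.
The unique mutual best reply is (Std2, X), giving (10, 7).
Orbyt earns 7 sequentially versus 7 at the Nash outcome: unchanged.

unchanged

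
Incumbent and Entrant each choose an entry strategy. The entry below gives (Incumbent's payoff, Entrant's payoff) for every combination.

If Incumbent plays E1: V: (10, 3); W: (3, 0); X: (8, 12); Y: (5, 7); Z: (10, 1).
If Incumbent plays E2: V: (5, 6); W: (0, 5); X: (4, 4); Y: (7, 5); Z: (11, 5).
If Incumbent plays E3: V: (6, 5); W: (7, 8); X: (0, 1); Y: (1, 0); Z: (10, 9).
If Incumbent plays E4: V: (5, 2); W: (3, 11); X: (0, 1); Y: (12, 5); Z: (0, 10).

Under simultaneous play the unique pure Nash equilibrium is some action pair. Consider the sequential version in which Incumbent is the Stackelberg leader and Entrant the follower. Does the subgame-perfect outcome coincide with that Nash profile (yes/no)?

Entrant best-responds to each possible Incumbent move:
- E1: BR = X, leader payoff 8.
- E2: BR = V, leader payoff 5.
- E3: BR = Z, leader payoff 10.
- E4: BR = W, leader payoff 3.
Incumbent's induced payoffs are 8, 5, 10, 3, so Incumbent commits to E3. Subgame-perfect outcome: (E3, Z) with payoffs (10, 9).
Now find the simultaneous Nash equilibrium.
Incumbent's best replies: V→E1; W→E3; X→E1; Y→E4; Z→E2.
Entrant's best replies: E1→X; E2→V; E3→Z; E4→W.
The unique mutual best reply is (E1, X), giving (8, 12).
Sequential outcome (E3, Z) differs from the Nash profile (E1, X).

no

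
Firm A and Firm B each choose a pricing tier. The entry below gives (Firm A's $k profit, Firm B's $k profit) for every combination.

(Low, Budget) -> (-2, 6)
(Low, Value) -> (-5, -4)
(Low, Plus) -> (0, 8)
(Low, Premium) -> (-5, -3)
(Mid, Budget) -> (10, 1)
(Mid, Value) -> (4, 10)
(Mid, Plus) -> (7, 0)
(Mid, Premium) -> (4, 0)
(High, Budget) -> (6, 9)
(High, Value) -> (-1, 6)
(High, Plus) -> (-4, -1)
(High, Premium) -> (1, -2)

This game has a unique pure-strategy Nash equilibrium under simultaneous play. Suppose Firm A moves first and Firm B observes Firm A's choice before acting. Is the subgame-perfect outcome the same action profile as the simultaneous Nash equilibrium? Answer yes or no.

no

Solve by backward induction (Firm A leads).
- Low: Firm B compares 6, -4, 8, -3 and picks Plus; Firm A would get 0.
- Mid: Firm B compares 1, 10, 0, 0 and picks Value; Firm A would get 4.
- High: Firm B compares 9, 6, -1, -2 and picks Budget; Firm A would get 6.
Among 0, 4, 6, the best is 6 at High. Subgame-perfect outcome: (High, Budget) with payoffs (6, 9).
Under simultaneous play:
Firm A's best replies: Budget→Mid; Value→Mid; Plus→Mid; Premium→Mid.
Firm B's best replies: Low→Plus; Mid→Value; High→Budget.
The unique mutual best reply is (Mid, Value), giving (4, 10).
Sequential outcome (High, Budget) differs from the Nash profile (Mid, Value).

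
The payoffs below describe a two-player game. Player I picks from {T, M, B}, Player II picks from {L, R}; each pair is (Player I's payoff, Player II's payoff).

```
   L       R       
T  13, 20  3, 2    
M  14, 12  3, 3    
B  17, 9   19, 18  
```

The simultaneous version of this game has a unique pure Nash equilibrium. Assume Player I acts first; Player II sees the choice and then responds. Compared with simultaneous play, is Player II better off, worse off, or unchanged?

unchanged

Work backward from Player II's decision.
- T: BR = L, leader payoff 13.
- M: BR = L, leader payoff 14.
- B: BR = R, leader payoff 19.
Player I's induced payoffs are 13, 14, 19, so Player I commits to B. Subgame-perfect outcome: (B, R) with payoffs (19, 18).
Now find the simultaneous Nash equilibrium.
Player I's best replies: L→B; R→B.
Player II's best replies: T→L; M→L; B→R.
The unique mutual best reply is (B, R), giving (19, 18).
Player II earns 18 sequentially versus 18 at the Nash outcome: unchanged.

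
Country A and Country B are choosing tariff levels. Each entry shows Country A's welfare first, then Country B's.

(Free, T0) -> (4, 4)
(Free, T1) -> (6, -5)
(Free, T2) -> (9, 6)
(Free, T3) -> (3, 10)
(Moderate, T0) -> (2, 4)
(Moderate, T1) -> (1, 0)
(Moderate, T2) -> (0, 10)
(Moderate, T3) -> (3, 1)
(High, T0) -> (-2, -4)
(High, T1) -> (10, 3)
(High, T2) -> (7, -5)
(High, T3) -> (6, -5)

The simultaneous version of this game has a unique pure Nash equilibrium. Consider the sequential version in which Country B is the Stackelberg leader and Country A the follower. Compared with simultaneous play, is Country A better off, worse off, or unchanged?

worse off

Work backward from Country A's decision.
- T0: Country A compares 4, 2, -2 and picks Free; Country B would get 4.
- T1: Country A compares 6, 1, 10 and picks High; Country B would get 3.
- T2: Country A compares 9, 0, 7 and picks Free; Country B would get 6.
- T3: Country A compares 3, 3, 6 and picks High; Country B would get -5.
Maximizing over 4, 3, 6, -5, Country B chooses T2. Subgame-perfect outcome: (Free, T2) with payoffs (9, 6).
Now find the simultaneous Nash equilibrium.
Country A's best replies: T0→Free; T1→High; T2→Free; T3→High.
Country B's best replies: Free→T3; Moderate→T2; High→T1.
The unique mutual best reply is (High, T1), giving (10, 3).
Country A earns 9 sequentially versus 10 at the Nash outcome: worse off.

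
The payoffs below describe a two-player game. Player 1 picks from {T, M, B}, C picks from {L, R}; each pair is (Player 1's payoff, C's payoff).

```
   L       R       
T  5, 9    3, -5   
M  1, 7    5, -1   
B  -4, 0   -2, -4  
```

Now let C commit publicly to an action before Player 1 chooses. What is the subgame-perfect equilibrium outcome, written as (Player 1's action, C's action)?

Player 1 best-responds to each possible C move:
- L: BR = T, leader payoff 9.
- R: BR = M, leader payoff -1.
C's induced payoffs are 9, -1, so C commits to L. Subgame-perfect outcome: (T, L) with payoffs (5, 9).

(T, L)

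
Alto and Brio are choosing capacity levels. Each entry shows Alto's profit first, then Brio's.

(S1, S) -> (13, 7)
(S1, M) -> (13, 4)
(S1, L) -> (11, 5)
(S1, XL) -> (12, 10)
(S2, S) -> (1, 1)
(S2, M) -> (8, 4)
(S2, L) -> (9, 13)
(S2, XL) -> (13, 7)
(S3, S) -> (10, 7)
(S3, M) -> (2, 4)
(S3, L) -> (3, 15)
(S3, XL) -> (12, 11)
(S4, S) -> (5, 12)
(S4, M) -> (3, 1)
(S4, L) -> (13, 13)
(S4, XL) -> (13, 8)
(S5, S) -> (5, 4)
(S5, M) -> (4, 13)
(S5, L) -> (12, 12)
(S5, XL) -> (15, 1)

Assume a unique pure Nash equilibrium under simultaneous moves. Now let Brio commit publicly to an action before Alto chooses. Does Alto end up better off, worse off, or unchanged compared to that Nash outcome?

Solve by backward induction (Brio leads).
- S → Alto plays S1 (best of 13, 1, 10, 5, 5); Brio gets 7.
- M → Alto plays S1 (best of 13, 8, 2, 3, 4); Brio gets 4.
- L → Alto plays S4 (best of 11, 9, 3, 13, 12); Brio gets 13.
- XL → Alto plays S5 (best of 12, 13, 12, 13, 15); Brio gets 1.
Among 7, 4, 13, 1, the best is 13 at L. Subgame-perfect outcome: (S4, L) with payoffs (13, 13).
Now find the simultaneous Nash equilibrium.
Alto's best replies: S→S1; M→S1; L→S4; XL→S5.
Brio's best replies: S1→XL; S2→L; S3→L; S4→L; S5→M.
The unique mutual best reply is (S4, L), giving (13, 13).
Alto earns 13 sequentially versus 13 at the Nash outcome: unchanged.

unchanged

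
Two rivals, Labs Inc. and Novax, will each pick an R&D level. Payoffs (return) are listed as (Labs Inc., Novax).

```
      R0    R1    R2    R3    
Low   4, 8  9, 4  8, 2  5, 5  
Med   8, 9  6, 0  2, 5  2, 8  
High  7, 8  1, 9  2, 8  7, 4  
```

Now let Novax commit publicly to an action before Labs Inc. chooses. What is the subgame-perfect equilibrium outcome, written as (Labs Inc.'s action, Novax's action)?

(Med, R0)

Labs Inc. best-responds to each possible Novax move:
- R0 → Labs Inc. plays Med (best of 4, 8, 7); Novax gets 9.
- R1 → Labs Inc. plays Low (best of 9, 6, 1); Novax gets 4.
- R2 → Labs Inc. plays Low (best of 8, 2, 2); Novax gets 2.
- R3 → Labs Inc. plays High (best of 5, 2, 7); Novax gets 4.
Among 9, 4, 2, 4, the best is 9 at R0. Subgame-perfect outcome: (Med, R0) with payoffs (8, 9).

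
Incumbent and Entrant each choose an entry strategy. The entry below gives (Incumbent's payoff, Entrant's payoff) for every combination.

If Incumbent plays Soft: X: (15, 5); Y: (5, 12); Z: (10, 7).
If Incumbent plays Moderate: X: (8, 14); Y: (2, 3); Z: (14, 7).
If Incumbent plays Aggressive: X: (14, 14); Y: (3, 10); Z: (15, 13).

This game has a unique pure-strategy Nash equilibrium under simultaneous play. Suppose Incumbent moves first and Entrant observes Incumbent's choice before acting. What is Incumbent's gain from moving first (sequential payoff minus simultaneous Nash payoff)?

Solve by backward induction (Incumbent leads).
- Soft: Entrant compares 5, 12, 7 and picks Y; Incumbent would get 5.
- Moderate: Entrant compares 14, 3, 7 and picks X; Incumbent would get 8.
- Aggressive: Entrant compares 14, 10, 13 and picks X; Incumbent would get 14.
Among 5, 8, 14, the best is 14 at Aggressive. Subgame-perfect outcome: (Aggressive, X) with payoffs (14, 14).
Now find the simultaneous Nash equilibrium.
Incumbent's best replies: X→Soft; Y→Soft; Z→Aggressive.
Entrant's best replies: Soft→Y; Moderate→X; Aggressive→X.
Only (Soft, Y) has each player best-responding; Nash payoffs (5, 12).
Incumbent's commitment gain: 14 − 5 = 9.

9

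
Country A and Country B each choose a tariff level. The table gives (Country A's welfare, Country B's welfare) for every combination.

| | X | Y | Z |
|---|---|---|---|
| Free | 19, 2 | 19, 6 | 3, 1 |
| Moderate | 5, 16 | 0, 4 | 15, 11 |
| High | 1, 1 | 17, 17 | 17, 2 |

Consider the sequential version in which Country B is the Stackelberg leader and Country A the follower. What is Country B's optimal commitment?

Work backward from Country A's decision.
- X: BR = Free, leader payoff 2.
- Y: BR = Free, leader payoff 6.
- Z: BR = High, leader payoff 2.
Maximizing over 2, 6, 2, Country B chooses Y. Subgame-perfect outcome: (Free, Y) with payoffs (19, 6).

Y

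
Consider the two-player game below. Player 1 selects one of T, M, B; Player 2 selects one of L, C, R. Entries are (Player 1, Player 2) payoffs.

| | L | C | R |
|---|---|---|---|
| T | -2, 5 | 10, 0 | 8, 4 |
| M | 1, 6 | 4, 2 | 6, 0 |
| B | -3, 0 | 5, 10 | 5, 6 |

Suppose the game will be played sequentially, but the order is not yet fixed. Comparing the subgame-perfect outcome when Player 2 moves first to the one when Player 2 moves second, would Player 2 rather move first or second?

If Player 1 leads: Player 2's best replies are T→L, M→L, B→C; Player 1's induced payoffs -2, 1, 5; outcome (B, C), payoffs (5, 10).
If Player 2 leads: Player 1's best replies are L→M, C→T, R→T; Player 2's induced payoffs 6, 0, 4; outcome (M, L), payoffs (1, 6).
Player 2 gets 6 moving first and 10 moving second, so Player 2 prefers to move second.

second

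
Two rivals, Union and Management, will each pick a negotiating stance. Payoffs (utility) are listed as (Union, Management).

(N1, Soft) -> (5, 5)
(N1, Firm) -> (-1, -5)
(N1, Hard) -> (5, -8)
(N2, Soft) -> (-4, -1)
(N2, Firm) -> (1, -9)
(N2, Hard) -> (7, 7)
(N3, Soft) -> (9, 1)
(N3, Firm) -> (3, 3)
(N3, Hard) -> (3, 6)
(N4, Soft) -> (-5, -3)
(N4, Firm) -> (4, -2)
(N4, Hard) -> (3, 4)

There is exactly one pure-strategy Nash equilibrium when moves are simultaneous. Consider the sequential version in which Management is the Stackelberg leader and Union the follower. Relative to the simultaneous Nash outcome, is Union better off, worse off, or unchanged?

unchanged

Backward induction with Management moving first.
- Soft: Union compares 5, -4, 9, -5 and picks N3; Management would get 1.
- Firm: Union compares -1, 1, 3, 4 and picks N4; Management would get -2.
- Hard: Union compares 5, 7, 3, 3 and picks N2; Management would get 7.
Maximizing over 1, -2, 7, Management chooses Hard. Subgame-perfect outcome: (N2, Hard) with payoffs (7, 7).
Under simultaneous play:
Union's best replies: Soft→N3; Firm→N4; Hard→N2.
Management's best replies: N1→Soft; N2→Hard; N3→Hard; N4→Hard.
The unique mutual best reply is (N2, Hard), giving (7, 7).
Union earns 7 sequentially versus 7 at the Nash outcome: unchanged.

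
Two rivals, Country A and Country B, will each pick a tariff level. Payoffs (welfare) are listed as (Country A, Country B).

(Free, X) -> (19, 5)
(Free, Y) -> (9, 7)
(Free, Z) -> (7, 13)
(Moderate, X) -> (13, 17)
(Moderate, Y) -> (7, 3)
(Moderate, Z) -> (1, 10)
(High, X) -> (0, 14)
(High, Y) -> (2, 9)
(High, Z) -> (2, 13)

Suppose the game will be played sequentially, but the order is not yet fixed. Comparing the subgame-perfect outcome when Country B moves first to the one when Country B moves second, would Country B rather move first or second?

second

If Country A leads: Country B's best replies are Free→Z, Moderate→X, High→X; Country A's induced payoffs 7, 13, 0; outcome (Moderate, X), payoffs (13, 17).
If Country B leads: Country A's best replies are X→Free, Y→Free, Z→Free; Country B's induced payoffs 5, 7, 13; outcome (Free, Z), payoffs (7, 13).
Country B gets 13 moving first and 17 moving second, so Country B prefers to move second.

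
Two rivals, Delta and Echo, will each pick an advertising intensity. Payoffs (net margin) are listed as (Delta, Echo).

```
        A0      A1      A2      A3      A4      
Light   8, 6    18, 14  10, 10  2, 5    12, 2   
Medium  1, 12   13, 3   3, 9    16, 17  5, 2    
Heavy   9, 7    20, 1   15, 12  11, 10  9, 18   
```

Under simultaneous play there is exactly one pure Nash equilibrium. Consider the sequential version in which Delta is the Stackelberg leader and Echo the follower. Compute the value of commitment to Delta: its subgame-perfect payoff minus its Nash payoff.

Work backward from Echo's decision.
- Light → Echo plays A1 (best of 6, 14, 10, 5, 2); Delta gets 18.
- Medium → Echo plays A3 (best of 12, 3, 9, 17, 2); Delta gets 16.
- Heavy → Echo plays A4 (best of 7, 1, 12, 10, 18); Delta gets 9.
Delta's induced payoffs are 18, 16, 9, so Delta commits to Light. Subgame-perfect outcome: (Light, A1) with payoffs (18, 14).
For the simultaneous game, intersect best replies.
Delta's best replies: A0→Heavy; A1→Heavy; A2→Heavy; A3→Medium; A4→Light.
Echo's best replies: Light→A1; Medium→A3; Heavy→A4.
The unique mutual best reply is (Medium, A3), giving (16, 17).
Delta's commitment gain: 18 − 16 = 2.

2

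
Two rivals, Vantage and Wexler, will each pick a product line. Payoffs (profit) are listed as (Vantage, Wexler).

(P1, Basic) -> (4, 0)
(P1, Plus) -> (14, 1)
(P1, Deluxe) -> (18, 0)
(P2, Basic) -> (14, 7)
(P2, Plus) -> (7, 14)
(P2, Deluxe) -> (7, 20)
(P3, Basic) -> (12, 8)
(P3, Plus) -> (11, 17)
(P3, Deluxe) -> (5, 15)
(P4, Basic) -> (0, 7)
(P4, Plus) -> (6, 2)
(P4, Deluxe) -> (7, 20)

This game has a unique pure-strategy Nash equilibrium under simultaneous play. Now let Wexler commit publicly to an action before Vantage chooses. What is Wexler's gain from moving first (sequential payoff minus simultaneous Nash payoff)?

Backward induction with Wexler moving first.
- Basic: Vantage compares 4, 14, 12, 0 and picks P2; Wexler would get 7.
- Plus: Vantage compares 14, 7, 11, 6 and picks P1; Wexler would get 1.
- Deluxe: Vantage compares 18, 7, 5, 7 and picks P1; Wexler would get 0.
Among 7, 1, 0, the best is 7 at Basic. Subgame-perfect outcome: (P2, Basic) with payoffs (14, 7).
Now find the simultaneous Nash equilibrium.
Vantage's best replies: Basic→P2; Plus→P1; Deluxe→P1.
Wexler's best replies: P1→Plus; P2→Deluxe; P3→Plus; P4→Deluxe.
Only (P1, Plus) has each player best-responding; Nash payoffs (14, 1).
Wexler's commitment gain: 7 − 1 = 6.

6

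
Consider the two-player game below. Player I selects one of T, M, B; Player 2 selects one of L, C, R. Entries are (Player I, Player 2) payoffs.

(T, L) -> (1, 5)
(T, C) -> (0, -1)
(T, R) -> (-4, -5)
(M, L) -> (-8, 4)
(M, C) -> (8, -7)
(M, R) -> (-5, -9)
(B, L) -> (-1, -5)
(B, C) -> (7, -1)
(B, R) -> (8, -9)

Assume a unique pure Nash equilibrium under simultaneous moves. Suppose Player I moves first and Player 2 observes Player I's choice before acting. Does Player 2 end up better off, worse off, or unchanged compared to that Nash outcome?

worse off

Work backward from Player 2's decision.
- T: Player 2 compares 5, -1, -5 and picks L; Player I would get 1.
- M: Player 2 compares 4, -7, -9 and picks L; Player I would get -8.
- B: Player 2 compares -5, -1, -9 and picks C; Player I would get 7.
Maximizing over 1, -8, 7, Player I chooses B. Subgame-perfect outcome: (B, C) with payoffs (7, -1).
For the simultaneous game, intersect best replies.
Player I's best replies: L→T; C→M; R→B.
Player 2's best replies: T→L; M→L; B→C.
The unique mutual best reply is (T, L), giving (1, 5).
Player 2 earns -1 sequentially versus 5 at the Nash outcome: worse off.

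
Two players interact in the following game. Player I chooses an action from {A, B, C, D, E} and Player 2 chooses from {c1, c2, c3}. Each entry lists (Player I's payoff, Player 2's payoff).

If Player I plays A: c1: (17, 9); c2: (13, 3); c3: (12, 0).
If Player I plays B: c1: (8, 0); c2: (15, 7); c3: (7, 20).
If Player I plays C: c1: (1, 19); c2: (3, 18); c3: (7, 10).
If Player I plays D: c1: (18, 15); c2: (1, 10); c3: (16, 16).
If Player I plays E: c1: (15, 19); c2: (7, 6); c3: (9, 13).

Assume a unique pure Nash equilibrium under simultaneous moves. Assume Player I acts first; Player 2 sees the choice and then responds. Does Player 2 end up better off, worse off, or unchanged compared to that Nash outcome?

worse off

Solve by backward induction (Player I leads).
- A: Player 2 compares 9, 3, 0 and picks c1; Player I would get 17.
- B: Player 2 compares 0, 7, 20 and picks c3; Player I would get 7.
- C: Player 2 compares 19, 18, 10 and picks c1; Player I would get 1.
- D: Player 2 compares 15, 10, 16 and picks c3; Player I would get 16.
- E: Player 2 compares 19, 6, 13 and picks c1; Player I would get 15.
Player I's induced payoffs are 17, 7, 1, 16, 15, so Player I commits to A. Subgame-perfect outcome: (A, c1) with payoffs (17, 9).
For the simultaneous game, intersect best replies.
Player I's best replies: c1→D; c2→B; c3→D.
Player 2's best replies: A→c1; B→c3; C→c1; D→c3; E→c1.
Only (D, c3) has each player best-responding; Nash payoffs (16, 16).
Player 2 earns 9 sequentially versus 16 at the Nash outcome: worse off.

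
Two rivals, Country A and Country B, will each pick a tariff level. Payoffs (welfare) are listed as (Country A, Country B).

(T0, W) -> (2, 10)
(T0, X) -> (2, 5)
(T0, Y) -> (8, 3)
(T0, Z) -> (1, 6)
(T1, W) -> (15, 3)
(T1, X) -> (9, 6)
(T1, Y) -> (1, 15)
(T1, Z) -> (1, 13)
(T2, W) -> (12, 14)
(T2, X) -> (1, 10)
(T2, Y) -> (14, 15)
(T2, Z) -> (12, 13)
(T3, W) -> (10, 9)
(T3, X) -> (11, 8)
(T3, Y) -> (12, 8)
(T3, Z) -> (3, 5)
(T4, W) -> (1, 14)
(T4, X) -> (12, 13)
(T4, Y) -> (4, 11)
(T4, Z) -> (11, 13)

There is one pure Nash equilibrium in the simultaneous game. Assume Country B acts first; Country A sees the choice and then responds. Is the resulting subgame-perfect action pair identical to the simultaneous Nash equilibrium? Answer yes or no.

Country A best-responds to each possible Country B move:
- W: BR = T1, leader payoff 3.
- X: BR = T4, leader payoff 13.
- Y: BR = T2, leader payoff 15.
- Z: BR = T2, leader payoff 13.
Country B's induced payoffs are 3, 13, 15, 13, so Country B commits to Y. Subgame-perfect outcome: (T2, Y) with payoffs (14, 15).
For the simultaneous game, intersect best replies.
Country A's best replies: W→T1; X→T4; Y→T2; Z→T2.
Country B's best replies: T0→W; T1→Y; T2→Y; T3→W; T4→W.
Only (T2, Y) has each player best-responding; Nash payoffs (14, 15).
Sequential outcome (T2, Y) coincides with the Nash profile (T2, Y).

yes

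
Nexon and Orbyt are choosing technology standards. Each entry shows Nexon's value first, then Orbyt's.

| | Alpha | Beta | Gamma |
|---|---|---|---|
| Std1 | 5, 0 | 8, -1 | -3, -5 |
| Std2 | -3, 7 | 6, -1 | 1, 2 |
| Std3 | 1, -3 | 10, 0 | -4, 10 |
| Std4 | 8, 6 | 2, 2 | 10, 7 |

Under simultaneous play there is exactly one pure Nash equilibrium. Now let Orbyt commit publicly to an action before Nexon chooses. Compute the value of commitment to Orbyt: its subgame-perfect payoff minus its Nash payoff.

Backward induction with Orbyt moving first.
- Alpha → Nexon plays Std4 (best of 5, -3, 1, 8); Orbyt gets 6.
- Beta → Nexon plays Std3 (best of 8, 6, 10, 2); Orbyt gets 0.
- Gamma → Nexon plays Std4 (best of -3, 1, -4, 10); Orbyt gets 7.
Orbyt's induced payoffs are 6, 0, 7, so Orbyt commits to Gamma. Subgame-perfect outcome: (Std4, Gamma) with payoffs (10, 7).
Now find the simultaneous Nash equilibrium.
Nexon's best replies: Alpha→Std4; Beta→Std3; Gamma→Std4.
Orbyt's best replies: Std1→Alpha; Std2→Alpha; Std3→Gamma; Std4→Gamma.
Only (Std4, Gamma) has each player best-responding; Nash payoffs (10, 7).
Orbyt's commitment gain: 7 − 7 = 0.

0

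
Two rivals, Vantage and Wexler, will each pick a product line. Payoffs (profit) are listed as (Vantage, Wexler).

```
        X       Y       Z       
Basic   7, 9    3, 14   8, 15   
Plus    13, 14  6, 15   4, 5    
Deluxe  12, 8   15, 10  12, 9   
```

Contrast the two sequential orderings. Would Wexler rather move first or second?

first

If Vantage leads: Wexler's best replies are Basic→Z, Plus→Y, Deluxe→Y; Vantage's induced payoffs 8, 6, 15; outcome (Deluxe, Y), payoffs (15, 10).
If Wexler leads: Vantage's best replies are X→Plus, Y→Deluxe, Z→Deluxe; Wexler's induced payoffs 14, 10, 9; outcome (Plus, X), payoffs (13, 14).
Wexler gets 14 moving first and 10 moving second, so Wexler prefers to move first.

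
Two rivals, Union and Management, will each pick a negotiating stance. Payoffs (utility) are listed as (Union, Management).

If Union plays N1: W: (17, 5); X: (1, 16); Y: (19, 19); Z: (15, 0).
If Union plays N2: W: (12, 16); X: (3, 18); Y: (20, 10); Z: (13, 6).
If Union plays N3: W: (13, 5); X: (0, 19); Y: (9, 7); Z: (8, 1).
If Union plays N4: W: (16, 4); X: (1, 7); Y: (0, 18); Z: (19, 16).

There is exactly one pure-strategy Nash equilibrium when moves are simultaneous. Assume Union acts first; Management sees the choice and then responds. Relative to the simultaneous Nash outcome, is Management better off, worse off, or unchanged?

Solve by backward induction (Union leads).
- N1: BR = Y, leader payoff 19.
- N2: BR = X, leader payoff 3.
- N3: BR = X, leader payoff 0.
- N4: BR = Y, leader payoff 0.
Union's induced payoffs are 19, 3, 0, 0, so Union commits to N1. Subgame-perfect outcome: (N1, Y) with payoffs (19, 19).
Under simultaneous play:
Union's best replies: W→N1; X→N2; Y→N2; Z→N4.
Management's best replies: N1→Y; N2→X; N3→X; N4→Y.
The unique mutual best reply is (N2, X), giving (3, 18).
Management earns 19 sequentially versus 18 at the Nash outcome: better off.

better off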